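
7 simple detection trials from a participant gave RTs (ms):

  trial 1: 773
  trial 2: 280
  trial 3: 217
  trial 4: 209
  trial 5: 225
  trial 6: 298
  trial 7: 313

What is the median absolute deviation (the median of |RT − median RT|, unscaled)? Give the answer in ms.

55 ms

Sorted: 209, 217, 225, 280, 298, 313, 773 → median = 280
|x − 280|: 493, 0, 63, 71, 55, 18, 33
Sorted deviations: 0, 18, 33, 55, 63, 71, 493 → MAD = 55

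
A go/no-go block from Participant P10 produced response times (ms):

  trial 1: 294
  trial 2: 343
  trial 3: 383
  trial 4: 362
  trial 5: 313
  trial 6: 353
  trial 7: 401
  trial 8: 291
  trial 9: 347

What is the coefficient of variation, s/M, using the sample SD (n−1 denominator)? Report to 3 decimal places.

0.110

n = 9, Σ = 3087, M = 343.0000
Σ(x−M)² = 11446.000; s = √(11446.000/8) = 37.8253
CV = 37.8253 / 343.0000 = 0.11028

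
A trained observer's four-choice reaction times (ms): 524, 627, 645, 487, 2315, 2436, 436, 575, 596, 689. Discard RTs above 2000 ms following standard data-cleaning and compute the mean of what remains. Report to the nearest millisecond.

Excluded: 2315, 2436
Retained (n=8): Σ = 4579
Mean = 4579/8 = 572.3750

572 ms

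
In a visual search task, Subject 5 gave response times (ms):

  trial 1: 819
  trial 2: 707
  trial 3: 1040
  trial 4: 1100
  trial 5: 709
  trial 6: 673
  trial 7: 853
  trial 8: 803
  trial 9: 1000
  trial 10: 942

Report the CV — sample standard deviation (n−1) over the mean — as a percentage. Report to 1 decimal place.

n = 10, Σ = 8646, M = 864.6000
Σ(x−M)² = 202270.400; s = √(202270.400/9) = 149.9149
CV = 149.9149 / 864.6000 = 0.17339 = 17.339%

17.3%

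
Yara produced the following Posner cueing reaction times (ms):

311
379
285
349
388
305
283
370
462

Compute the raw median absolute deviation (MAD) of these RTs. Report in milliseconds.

Sorted: 283, 285, 305, 311, 349, 370, 379, 388, 462 → median = 349
|x − 349|: 38, 30, 64, 0, 39, 44, 66, 21, 113
Sorted deviations: 0, 21, 30, 38, 39, 44, 64, 66, 113 → MAD = 39

39 ms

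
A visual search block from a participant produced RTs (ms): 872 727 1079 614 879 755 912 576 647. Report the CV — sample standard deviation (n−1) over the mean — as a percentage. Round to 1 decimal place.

n = 9, Σ = 7061, M = 784.5556
Σ(x−M)² = 215198.222; s = √(215198.222/8) = 164.0115
CV = 164.0115 / 784.5556 = 0.20905 = 20.905%

20.9%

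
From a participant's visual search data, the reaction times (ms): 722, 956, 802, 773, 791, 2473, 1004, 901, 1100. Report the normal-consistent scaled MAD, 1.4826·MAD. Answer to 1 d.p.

Sorted: 722, 773, 791, 802, 901, 956, 1004, 1100, 2473 → median = 901
|x − 901| sorted: 0, 55, 99, 103, 110, 128, 179, 199, 1572 → MAD = 110
Robust SD ≈ 1.4826 × 110 = 163.086

163.1 ms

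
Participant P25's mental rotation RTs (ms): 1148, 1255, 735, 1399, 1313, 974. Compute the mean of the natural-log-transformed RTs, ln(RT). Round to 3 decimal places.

ln(RT): 7.0458, 7.1349, 6.5999, 7.2435, 7.1801, 6.8814
Σ ln(RT) = 42.0855
Mean = 42.0855/6 = 7.01426

7.014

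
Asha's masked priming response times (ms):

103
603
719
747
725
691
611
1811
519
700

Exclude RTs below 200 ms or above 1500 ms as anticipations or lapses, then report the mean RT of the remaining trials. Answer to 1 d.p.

Excluded: 103, 1811
Retained (n=8): Σ = 5315
Mean = 5315/8 = 664.3750

664.4 ms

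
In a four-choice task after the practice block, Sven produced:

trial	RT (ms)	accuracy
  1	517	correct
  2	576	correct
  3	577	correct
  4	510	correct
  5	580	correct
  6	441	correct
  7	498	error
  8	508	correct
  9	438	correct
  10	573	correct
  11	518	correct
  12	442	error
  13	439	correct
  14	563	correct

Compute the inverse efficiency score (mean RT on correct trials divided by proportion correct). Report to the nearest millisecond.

607 ms

Correct trials (n=12): 517, 576, 577, 510, 580, 441, 508, 438, 573, 518, 439, 563
Mean correct RT = 6240/12 = 520.0000 ms
Proportion correct = 12/14
IES = 520.0000 / (12/14) = 606.667 ms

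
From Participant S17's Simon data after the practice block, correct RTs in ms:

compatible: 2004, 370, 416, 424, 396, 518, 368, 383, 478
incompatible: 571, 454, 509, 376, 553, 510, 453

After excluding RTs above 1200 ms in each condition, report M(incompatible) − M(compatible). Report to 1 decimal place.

compatible: exclude 2004
M(compatible) = 3353/8 = 419.125
M(incompatible) = 3426/7 = 489.429
Difference = 489.429 − 419.125 = 70.304 ms

70.3 ms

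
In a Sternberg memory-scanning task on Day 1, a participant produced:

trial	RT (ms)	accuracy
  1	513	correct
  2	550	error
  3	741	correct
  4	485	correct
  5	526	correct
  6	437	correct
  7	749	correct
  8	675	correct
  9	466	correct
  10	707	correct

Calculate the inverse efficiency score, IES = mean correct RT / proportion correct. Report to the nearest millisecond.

Correct trials (n=9): 513, 741, 485, 526, 437, 749, 675, 466, 707
Mean correct RT = 5299/9 = 588.7778 ms
Proportion correct = 9/10
IES = 588.7778 / (9/10) = 654.198 ms

654 ms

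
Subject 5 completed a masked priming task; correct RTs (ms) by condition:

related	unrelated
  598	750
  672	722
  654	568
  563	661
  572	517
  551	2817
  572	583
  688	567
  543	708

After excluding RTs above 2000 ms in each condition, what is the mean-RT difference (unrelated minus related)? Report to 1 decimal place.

33.1 ms

unrelated: exclude 2817
M(related) = 5413/9 = 601.444
M(unrelated) = 5076/8 = 634.500
Difference = 634.500 − 601.444 = 33.056 ms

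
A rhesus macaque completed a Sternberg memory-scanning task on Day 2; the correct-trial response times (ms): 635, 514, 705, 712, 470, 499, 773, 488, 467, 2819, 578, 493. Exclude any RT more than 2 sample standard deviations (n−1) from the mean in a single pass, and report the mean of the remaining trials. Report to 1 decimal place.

n = 12, ΣRT = 9153, M = 762.750
Σ(x−M)² = 4737496.25; s = √(4737496.25/11) = 656.263
Cutoffs: 762.750 ± 2·656.263 → [-549.8, 2075.3]
Outside: 2819 → excluded.
Retained (n=11): Σ = 6334, mean = 6334/11 = 575.818

575.8 ms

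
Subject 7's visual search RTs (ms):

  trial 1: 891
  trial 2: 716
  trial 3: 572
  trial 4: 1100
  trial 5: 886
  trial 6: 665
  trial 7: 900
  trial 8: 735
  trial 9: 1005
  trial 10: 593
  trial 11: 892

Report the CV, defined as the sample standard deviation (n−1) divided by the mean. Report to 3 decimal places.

n = 11, Σ = 8955, M = 814.0909
Σ(x−M)² = 288320.909; s = √(288320.909/10) = 169.8001
CV = 169.8001 / 814.0909 = 0.20858

0.209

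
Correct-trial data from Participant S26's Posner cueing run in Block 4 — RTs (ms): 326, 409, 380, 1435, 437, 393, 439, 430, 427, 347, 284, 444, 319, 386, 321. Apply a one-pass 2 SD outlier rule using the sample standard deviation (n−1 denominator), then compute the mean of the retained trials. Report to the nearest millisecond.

382 ms

n = 15, ΣRT = 6777, M = 451.800
Σ(x−M)² = 1072700.40; s = √(1072700.40/14) = 276.806
Cutoffs: 451.800 ± 2·276.806 → [-101.8, 1005.4]
Outside: 1435 → excluded.
Retained (n=14): Σ = 5342, mean = 5342/14 = 381.571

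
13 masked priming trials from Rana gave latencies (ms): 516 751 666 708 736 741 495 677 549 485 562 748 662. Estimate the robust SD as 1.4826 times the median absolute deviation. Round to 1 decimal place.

Sorted: 485, 495, 516, 549, 562, 662, 666, 677, 708, 736, 741, 748, 751 → median = 666
|x − 666| sorted: 0, 4, 11, 42, 70, 75, 82, 85, 104, 117, 150, 171, 181 → MAD = 82
Robust SD ≈ 1.4826 × 82 = 121.573

121.6 ms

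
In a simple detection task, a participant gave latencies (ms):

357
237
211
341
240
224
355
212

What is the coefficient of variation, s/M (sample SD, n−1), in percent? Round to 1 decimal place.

n = 8, Σ = 2177, M = 272.1250
Σ(x−M)² = 30748.875; s = √(30748.875/7) = 66.2774
CV = 66.2774 / 272.1250 = 0.24356 = 24.356%

24.4%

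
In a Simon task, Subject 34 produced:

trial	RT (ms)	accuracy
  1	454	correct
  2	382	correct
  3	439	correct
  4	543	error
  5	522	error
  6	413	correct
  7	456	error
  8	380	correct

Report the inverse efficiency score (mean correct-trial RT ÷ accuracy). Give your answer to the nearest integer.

662 ms

Correct trials (n=5): 454, 382, 439, 413, 380
Mean correct RT = 2068/5 = 413.6000 ms
Proportion correct = 5/8
IES = 413.6000 / (5/8) = 661.760 ms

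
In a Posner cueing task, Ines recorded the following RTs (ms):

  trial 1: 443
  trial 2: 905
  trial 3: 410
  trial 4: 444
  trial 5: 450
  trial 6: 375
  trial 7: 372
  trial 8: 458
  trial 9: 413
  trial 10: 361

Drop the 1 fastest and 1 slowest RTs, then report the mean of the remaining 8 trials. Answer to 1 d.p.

Sorted: 361, 372, 375, 410, 413, 443, 444, 450, 458, 905
Drop lowest 1 (361) and highest 1 (905)
Remaining (n=8): Σ = 3365, mean = 3365/8 = 420.625

420.6 ms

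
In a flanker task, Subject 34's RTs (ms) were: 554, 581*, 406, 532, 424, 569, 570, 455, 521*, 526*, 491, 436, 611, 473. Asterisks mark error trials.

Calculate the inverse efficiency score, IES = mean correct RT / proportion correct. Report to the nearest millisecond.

639 ms

Correct trials (n=11): 554, 406, 532, 424, 569, 570, 455, 491, 436, 611, 473
Mean correct RT = 5521/11 = 501.9091 ms
Proportion correct = 11/14
IES = 501.9091 / (11/14) = 638.793 ms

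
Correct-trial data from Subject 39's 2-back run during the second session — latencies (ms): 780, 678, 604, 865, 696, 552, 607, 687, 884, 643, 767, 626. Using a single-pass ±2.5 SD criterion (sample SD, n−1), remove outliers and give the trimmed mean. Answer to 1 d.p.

n = 12, ΣRT = 8389, M = 699.083
Σ(x−M)² = 121122.92; s = √(121122.92/11) = 104.934
Cutoffs: 699.083 ± 2.5·104.934 → [436.7, 961.4]
No RTs fall outside the cutoffs; all 12 retained. Mean = 8389/12 = 699.083

699.1 ms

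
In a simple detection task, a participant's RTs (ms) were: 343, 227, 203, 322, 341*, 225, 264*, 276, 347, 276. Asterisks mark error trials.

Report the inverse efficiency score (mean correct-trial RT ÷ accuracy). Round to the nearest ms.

347 ms

Correct trials (n=8): 343, 227, 203, 322, 225, 276, 347, 276
Mean correct RT = 2219/8 = 277.3750 ms
Proportion correct = 8/10
IES = 277.3750 / (8/10) = 346.719 ms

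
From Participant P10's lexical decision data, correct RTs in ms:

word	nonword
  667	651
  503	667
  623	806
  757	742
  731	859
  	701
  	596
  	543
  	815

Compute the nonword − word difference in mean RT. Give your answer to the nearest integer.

M(word) = 3281/5 = 656.200
M(nonword) = 6380/9 = 708.889
Difference = 708.889 − 656.200 = 52.689 ms

53 ms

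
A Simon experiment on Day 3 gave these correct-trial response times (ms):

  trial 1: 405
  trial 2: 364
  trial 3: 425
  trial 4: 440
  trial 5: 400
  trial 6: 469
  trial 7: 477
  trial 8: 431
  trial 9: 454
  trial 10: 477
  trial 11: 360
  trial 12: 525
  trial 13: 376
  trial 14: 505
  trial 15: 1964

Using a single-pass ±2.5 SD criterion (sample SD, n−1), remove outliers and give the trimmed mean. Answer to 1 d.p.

436.3 ms

n = 15, ΣRT = 8072, M = 538.133
Σ(x−M)² = 2212751.73; s = √(2212751.73/14) = 397.560
Cutoffs: 538.133 ± 2.5·397.560 → [-455.8, 1532.0]
Outside: 1964 → excluded.
Retained (n=14): Σ = 6108, mean = 6108/14 = 436.286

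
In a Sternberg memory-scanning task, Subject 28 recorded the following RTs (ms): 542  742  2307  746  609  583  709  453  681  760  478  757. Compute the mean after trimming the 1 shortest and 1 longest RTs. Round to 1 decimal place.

Sorted: 453, 478, 542, 583, 609, 681, 709, 742, 746, 757, 760, 2307
Drop lowest 1 (453) and highest 1 (2307)
Remaining (n=10): Σ = 6607, mean = 6607/10 = 660.700

660.7 ms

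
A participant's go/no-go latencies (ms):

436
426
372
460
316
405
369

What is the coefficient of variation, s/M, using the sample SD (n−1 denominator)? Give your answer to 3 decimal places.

n = 7, Σ = 2784, M = 397.7143
Σ(x−M)² = 14361.429; s = √(14361.429/6) = 48.9241
CV = 48.9241 / 397.7143 = 0.12301

0.123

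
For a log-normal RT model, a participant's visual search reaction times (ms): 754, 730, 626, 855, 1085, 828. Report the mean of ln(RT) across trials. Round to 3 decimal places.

ln(RT): 6.6254, 6.5930, 6.4394, 6.7511, 6.9893, 6.7190
Σ ln(RT) = 40.1172
Mean = 40.1172/6 = 6.68621

6.686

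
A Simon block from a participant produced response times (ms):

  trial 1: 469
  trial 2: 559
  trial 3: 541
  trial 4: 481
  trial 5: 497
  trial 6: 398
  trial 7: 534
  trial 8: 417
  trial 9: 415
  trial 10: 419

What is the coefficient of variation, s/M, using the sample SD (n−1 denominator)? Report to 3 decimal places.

n = 10, Σ = 4730, M = 473.0000
Σ(x−M)² = 31438.000; s = √(31438.000/9) = 59.1025
CV = 59.1025 / 473.0000 = 0.12495

0.125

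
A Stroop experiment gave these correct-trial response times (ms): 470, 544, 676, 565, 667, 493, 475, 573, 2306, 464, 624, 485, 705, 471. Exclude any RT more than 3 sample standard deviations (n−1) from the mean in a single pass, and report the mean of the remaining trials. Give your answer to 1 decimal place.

n = 14, ΣRT = 9518, M = 679.857
Σ(x−M)² = 2940447.71; s = √(2940447.71/13) = 475.593
Cutoffs: 679.857 ± 3·475.593 → [-746.9, 2106.6]
Outside: 2306 → excluded.
Retained (n=13): Σ = 7212, mean = 7212/13 = 554.769

554.8 ms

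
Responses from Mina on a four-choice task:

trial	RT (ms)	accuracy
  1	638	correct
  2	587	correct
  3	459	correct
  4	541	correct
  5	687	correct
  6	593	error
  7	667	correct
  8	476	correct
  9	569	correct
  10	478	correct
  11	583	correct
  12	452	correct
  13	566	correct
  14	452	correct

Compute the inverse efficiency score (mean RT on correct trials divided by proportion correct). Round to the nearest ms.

Correct trials (n=13): 638, 587, 459, 541, 687, 667, 476, 569, 478, 583, 452, 566, 452
Mean correct RT = 7155/13 = 550.3846 ms
Proportion correct = 13/14
IES = 550.3846 / (13/14) = 592.722 ms

593 ms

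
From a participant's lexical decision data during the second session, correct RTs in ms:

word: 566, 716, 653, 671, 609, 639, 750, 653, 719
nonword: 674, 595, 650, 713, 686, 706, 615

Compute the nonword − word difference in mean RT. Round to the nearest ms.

-1 ms

M(word) = 5976/9 = 664.000
M(nonword) = 4639/7 = 662.714
Difference = 662.714 − 664.000 = -1.286 ms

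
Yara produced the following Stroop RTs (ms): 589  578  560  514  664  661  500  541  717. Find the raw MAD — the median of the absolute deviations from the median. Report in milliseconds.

Sorted: 500, 514, 541, 560, 578, 589, 661, 664, 717 → median = 578
|x − 578|: 11, 0, 18, 64, 86, 83, 78, 37, 139
Sorted deviations: 0, 11, 18, 37, 64, 78, 83, 86, 139 → MAD = 64

64 ms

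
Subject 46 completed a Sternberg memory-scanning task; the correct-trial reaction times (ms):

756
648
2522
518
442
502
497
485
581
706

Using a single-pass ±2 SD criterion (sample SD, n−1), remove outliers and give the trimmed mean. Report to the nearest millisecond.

571 ms

n = 10, ΣRT = 7657, M = 765.700
Σ(x−M)² = 3522882.10; s = √(3522882.10/9) = 625.645
Cutoffs: 765.700 ± 2·625.645 → [-485.6, 2017.0]
Outside: 2522 → excluded.
Retained (n=9): Σ = 5135, mean = 5135/9 = 570.556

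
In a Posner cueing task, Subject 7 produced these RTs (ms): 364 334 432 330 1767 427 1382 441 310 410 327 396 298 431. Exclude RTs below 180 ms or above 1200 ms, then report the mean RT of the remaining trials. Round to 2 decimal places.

Excluded: 1382, 1767
Retained (n=12): Σ = 4500
Mean = 4500/12 = 375.0000

375.00 ms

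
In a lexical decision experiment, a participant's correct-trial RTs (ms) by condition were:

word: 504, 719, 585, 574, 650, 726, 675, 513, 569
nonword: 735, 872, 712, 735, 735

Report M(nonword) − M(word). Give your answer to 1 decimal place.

M(word) = 5515/9 = 612.778
M(nonword) = 3789/5 = 757.800
Difference = 757.800 − 612.778 = 145.022 ms

145.0 ms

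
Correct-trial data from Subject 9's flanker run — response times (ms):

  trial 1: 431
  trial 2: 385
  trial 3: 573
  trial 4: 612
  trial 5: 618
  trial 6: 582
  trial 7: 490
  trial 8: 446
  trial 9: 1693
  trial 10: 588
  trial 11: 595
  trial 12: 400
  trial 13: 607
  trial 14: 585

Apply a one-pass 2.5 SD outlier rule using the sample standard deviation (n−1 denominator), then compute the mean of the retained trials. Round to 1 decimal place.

531.7 ms

n = 14, ΣRT = 8605, M = 614.643
Σ(x−M)² = 1344213.21; s = √(1344213.21/13) = 321.560
Cutoffs: 614.643 ± 2.5·321.560 → [-189.3, 1418.5]
Outside: 1693 → excluded.
Retained (n=13): Σ = 6912, mean = 6912/13 = 531.692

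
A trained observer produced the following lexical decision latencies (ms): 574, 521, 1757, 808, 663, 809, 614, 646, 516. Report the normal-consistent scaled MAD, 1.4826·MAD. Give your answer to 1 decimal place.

Sorted: 516, 521, 574, 614, 646, 663, 808, 809, 1757 → median = 646
|x − 646| sorted: 0, 17, 32, 72, 125, 130, 162, 163, 1111 → MAD = 125
Robust SD ≈ 1.4826 × 125 = 185.325

185.3 ms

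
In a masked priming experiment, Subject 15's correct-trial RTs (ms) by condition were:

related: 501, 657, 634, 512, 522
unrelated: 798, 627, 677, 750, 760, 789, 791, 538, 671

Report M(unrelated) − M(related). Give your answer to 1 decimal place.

146.0 ms

M(related) = 2826/5 = 565.200
M(unrelated) = 6401/9 = 711.222
Difference = 711.222 − 565.200 = 146.022 ms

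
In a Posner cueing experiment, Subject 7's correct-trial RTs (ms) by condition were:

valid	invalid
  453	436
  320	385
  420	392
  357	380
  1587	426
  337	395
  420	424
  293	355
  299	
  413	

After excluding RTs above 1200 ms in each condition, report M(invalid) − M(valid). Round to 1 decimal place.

valid: exclude 1587
M(valid) = 3312/9 = 368.000
M(invalid) = 3193/8 = 399.125
Difference = 399.125 − 368.000 = 31.125 ms

31.1 ms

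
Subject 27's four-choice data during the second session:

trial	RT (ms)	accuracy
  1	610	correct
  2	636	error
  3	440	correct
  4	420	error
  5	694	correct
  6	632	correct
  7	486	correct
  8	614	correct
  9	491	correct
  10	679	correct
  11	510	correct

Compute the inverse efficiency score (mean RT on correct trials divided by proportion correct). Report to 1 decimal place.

700.2 ms

Correct trials (n=9): 610, 440, 694, 632, 486, 614, 491, 679, 510
Mean correct RT = 5156/9 = 572.8889 ms
Proportion correct = 9/11
IES = 572.8889 / (9/11) = 700.198 ms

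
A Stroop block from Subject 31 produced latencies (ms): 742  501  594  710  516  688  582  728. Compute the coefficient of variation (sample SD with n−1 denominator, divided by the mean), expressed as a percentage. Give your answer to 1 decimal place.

n = 8, Σ = 5061, M = 632.6250
Σ(x−M)² = 65093.875; s = √(65093.875/7) = 96.4320
CV = 96.4320 / 632.6250 = 0.15243 = 15.243%

15.2%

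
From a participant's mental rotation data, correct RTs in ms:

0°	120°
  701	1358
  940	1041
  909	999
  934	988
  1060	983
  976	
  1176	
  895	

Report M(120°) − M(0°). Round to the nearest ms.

125 ms

M(0°) = 7591/8 = 948.875
M(120°) = 5369/5 = 1073.800
Difference = 1073.800 − 948.875 = 124.925 ms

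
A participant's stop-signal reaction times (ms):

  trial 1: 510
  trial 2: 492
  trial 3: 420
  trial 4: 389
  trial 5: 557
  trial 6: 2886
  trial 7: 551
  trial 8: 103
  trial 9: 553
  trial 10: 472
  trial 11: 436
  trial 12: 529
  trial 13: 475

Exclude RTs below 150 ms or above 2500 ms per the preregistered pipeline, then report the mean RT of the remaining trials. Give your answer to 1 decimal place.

Excluded: 103, 2886
Retained (n=11): Σ = 5384
Mean = 5384/11 = 489.4545

489.5 ms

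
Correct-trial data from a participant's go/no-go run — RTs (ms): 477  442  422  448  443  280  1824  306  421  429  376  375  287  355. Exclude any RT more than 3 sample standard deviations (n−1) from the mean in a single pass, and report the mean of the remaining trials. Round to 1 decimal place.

389.3 ms

n = 14, ΣRT = 6885, M = 491.786
Σ(x−M)² = 1962674.36; s = √(1962674.36/13) = 388.555
Cutoffs: 491.786 ± 3·388.555 → [-673.9, 1657.5]
Outside: 1824 → excluded.
Retained (n=13): Σ = 5061, mean = 5061/13 = 389.308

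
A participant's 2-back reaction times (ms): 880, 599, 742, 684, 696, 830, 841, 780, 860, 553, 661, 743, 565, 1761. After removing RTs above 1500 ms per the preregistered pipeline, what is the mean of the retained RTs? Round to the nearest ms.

Excluded: 1761
Retained (n=13): Σ = 9434
Mean = 9434/13 = 725.6923

726 ms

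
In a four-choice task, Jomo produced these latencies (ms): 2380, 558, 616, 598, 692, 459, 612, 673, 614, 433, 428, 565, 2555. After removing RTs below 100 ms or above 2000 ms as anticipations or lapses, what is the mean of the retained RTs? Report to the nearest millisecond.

568 ms

Excluded: 2380, 2555
Retained (n=11): Σ = 6248
Mean = 6248/11 = 568.0000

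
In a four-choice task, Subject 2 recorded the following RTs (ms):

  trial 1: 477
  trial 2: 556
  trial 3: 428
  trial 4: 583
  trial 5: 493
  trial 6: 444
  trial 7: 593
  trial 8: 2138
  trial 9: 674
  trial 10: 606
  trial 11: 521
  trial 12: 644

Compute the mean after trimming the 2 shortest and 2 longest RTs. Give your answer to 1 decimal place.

559.1 ms

Sorted: 428, 444, 477, 493, 521, 556, 583, 593, 606, 644, 674, 2138
Drop lowest 2 (428, 444) and highest 2 (674, 2138)
Remaining (n=8): Σ = 4473, mean = 4473/8 = 559.125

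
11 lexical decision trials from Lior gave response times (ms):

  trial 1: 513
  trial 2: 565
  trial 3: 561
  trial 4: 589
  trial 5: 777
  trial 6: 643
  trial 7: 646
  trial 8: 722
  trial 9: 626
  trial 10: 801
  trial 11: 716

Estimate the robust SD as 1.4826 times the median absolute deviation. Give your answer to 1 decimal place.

Sorted: 513, 561, 565, 589, 626, 643, 646, 716, 722, 777, 801 → median = 643
|x − 643| sorted: 0, 3, 17, 54, 73, 78, 79, 82, 130, 134, 158 → MAD = 78
Robust SD ≈ 1.4826 × 78 = 115.643

115.6 ms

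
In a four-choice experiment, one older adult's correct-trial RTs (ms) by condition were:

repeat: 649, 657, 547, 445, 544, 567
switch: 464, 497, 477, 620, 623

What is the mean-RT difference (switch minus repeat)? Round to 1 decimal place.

-32.0 ms

M(repeat) = 3409/6 = 568.167
M(switch) = 2681/5 = 536.200
Difference = 536.200 − 568.167 = -31.967 ms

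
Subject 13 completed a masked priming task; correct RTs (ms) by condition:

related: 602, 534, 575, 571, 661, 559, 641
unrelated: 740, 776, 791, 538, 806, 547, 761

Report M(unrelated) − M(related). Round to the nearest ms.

M(related) = 4143/7 = 591.857
M(unrelated) = 4959/7 = 708.429
Difference = 708.429 − 591.857 = 116.571 ms

117 ms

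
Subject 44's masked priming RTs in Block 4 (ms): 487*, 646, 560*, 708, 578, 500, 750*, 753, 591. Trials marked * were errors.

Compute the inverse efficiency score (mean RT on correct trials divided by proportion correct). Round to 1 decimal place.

944.0 ms

Correct trials (n=6): 646, 708, 578, 500, 753, 591
Mean correct RT = 3776/6 = 629.3333 ms
Proportion correct = 6/9
IES = 629.3333 / (6/9) = 944.000 ms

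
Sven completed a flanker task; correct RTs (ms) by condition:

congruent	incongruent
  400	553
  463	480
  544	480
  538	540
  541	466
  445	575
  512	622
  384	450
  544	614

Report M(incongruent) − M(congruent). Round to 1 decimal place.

45.4 ms

M(congruent) = 4371/9 = 485.667
M(incongruent) = 4780/9 = 531.111
Difference = 531.111 − 485.667 = 45.444 ms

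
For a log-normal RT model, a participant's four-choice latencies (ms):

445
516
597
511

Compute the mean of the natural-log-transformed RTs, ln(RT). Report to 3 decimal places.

6.243

ln(RT): 6.0981, 6.2461, 6.3919, 6.2364
Σ ln(RT) = 24.9725
Mean = 24.9725/4 = 6.24312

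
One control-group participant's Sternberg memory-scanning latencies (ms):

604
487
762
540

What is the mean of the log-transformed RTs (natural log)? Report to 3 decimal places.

6.380

ln(RT): 6.4036, 6.1883, 6.6359, 6.2916
Σ ln(RT) = 25.5194
Mean = 25.5194/4 = 6.37984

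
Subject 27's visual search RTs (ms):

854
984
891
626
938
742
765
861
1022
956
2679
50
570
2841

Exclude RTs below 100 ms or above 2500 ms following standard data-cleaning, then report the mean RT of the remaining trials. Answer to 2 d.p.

Excluded: 50, 2679, 2841
Retained (n=11): Σ = 9209
Mean = 9209/11 = 837.1818

837.18 ms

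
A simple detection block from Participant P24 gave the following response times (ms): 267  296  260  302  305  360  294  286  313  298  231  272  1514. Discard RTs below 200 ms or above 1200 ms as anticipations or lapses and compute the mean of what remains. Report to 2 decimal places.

290.33 ms

Excluded: 1514
Retained (n=12): Σ = 3484
Mean = 3484/12 = 290.3333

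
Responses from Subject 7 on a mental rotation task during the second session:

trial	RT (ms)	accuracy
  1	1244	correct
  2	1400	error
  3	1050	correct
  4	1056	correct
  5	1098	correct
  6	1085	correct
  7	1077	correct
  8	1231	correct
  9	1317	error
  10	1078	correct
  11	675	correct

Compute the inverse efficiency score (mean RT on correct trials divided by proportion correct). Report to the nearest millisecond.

1303 ms

Correct trials (n=9): 1244, 1050, 1056, 1098, 1085, 1077, 1231, 1078, 675
Mean correct RT = 9594/9 = 1066.0000 ms
Proportion correct = 9/11
IES = 1066.0000 / (9/11) = 1302.889 ms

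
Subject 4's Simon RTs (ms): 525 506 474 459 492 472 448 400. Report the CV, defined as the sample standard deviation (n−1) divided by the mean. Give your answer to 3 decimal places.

0.081

n = 8, Σ = 3776, M = 472.0000
Σ(x−M)² = 10298.000; s = √(10298.000/7) = 38.3555
CV = 38.3555 / 472.0000 = 0.08126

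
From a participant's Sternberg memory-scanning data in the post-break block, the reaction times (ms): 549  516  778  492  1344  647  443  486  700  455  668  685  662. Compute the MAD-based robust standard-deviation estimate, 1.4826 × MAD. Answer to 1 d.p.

Sorted: 443, 455, 486, 492, 516, 549, 647, 662, 668, 685, 700, 778, 1344 → median = 647
|x − 647| sorted: 0, 15, 21, 38, 53, 98, 131, 131, 155, 161, 192, 204, 697 → MAD = 131
Robust SD ≈ 1.4826 × 131 = 194.221

194.2 ms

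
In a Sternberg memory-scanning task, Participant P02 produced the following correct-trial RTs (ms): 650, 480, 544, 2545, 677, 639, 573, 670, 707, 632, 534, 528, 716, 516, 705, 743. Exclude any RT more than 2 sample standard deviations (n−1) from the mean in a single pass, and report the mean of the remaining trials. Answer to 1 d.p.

620.9 ms

n = 16, ΣRT = 11859, M = 741.188
Σ(x−M)² = 3571196.44; s = √(3571196.44/15) = 487.934
Cutoffs: 741.188 ± 2·487.934 → [-234.7, 1717.1]
Outside: 2545 → excluded.
Retained (n=15): Σ = 9314, mean = 9314/15 = 620.933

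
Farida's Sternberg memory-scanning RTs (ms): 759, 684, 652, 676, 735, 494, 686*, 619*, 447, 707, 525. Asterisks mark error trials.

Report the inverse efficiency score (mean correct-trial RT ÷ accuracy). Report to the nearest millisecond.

771 ms

Correct trials (n=9): 759, 684, 652, 676, 735, 494, 447, 707, 525
Mean correct RT = 5679/9 = 631.0000 ms
Proportion correct = 9/11
IES = 631.0000 / (9/11) = 771.222 ms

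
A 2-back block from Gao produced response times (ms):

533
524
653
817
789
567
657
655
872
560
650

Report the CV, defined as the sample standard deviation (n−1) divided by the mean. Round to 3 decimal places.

n = 11, Σ = 7277, M = 661.5455
Σ(x−M)² = 139664.727; s = √(139664.727/10) = 118.1798
CV = 118.1798 / 661.5455 = 0.17864

0.179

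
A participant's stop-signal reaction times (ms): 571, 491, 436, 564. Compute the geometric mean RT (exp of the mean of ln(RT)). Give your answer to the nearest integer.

ln(RT): 6.3474, 6.1964, 6.0776, 6.3351
Mean ln(RT) = 24.9565/4 = 6.23913
Geometric mean = exp(6.23913) = 512.41 ms

512 ms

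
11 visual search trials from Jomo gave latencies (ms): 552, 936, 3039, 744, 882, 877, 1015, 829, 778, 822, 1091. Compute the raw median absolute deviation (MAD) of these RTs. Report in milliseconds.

Sorted: 552, 744, 778, 822, 829, 877, 882, 936, 1015, 1091, 3039 → median = 877
|x − 877|: 325, 59, 2162, 133, 5, 0, 138, 48, 99, 55, 214
Sorted deviations: 0, 5, 48, 55, 59, 99, 133, 138, 214, 325, 2162 → MAD = 99

99 ms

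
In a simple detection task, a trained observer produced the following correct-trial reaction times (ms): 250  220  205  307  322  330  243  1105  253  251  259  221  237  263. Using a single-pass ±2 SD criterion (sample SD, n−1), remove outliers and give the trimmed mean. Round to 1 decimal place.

n = 14, ΣRT = 4466, M = 319.000
Σ(x−M)² = 683448.00; s = √(683448.00/13) = 229.288
Cutoffs: 319.000 ± 2·229.288 → [-139.6, 777.6]
Outside: 1105 → excluded.
Retained (n=13): Σ = 3361, mean = 3361/13 = 258.538

258.5 ms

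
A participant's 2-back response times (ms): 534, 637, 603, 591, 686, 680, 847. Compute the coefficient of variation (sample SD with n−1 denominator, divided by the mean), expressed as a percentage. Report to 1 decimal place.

15.3%

n = 7, Σ = 4578, M = 654.0000
Σ(x−M)² = 60208.000; s = √(60208.000/6) = 100.1732
CV = 100.1732 / 654.0000 = 0.15317 = 15.317%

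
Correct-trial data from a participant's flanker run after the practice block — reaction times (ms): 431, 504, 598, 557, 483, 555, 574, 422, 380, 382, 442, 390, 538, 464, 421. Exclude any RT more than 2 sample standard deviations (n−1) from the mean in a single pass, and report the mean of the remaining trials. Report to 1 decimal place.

476.1 ms

n = 15, ΣRT = 7141, M = 476.067
Σ(x−M)² = 76680.93; s = √(76680.93/14) = 74.008
Cutoffs: 476.067 ± 2·74.008 → [328.1, 624.1]
No RTs fall outside the cutoffs; all 15 retained. Mean = 7141/15 = 476.067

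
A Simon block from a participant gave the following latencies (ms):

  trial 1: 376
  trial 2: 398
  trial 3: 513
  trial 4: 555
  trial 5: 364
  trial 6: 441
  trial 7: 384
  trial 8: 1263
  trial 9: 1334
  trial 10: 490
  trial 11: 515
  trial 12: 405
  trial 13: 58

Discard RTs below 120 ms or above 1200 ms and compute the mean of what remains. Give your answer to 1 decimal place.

444.1 ms

Excluded: 58, 1263, 1334
Retained (n=10): Σ = 4441
Mean = 4441/10 = 444.1000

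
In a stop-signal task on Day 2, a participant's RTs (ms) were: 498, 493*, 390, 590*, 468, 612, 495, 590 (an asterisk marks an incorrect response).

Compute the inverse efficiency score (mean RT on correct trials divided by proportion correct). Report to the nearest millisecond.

Correct trials (n=6): 498, 390, 468, 612, 495, 590
Mean correct RT = 3053/6 = 508.8333 ms
Proportion correct = 6/8
IES = 508.8333 / (6/8) = 678.444 ms

678 ms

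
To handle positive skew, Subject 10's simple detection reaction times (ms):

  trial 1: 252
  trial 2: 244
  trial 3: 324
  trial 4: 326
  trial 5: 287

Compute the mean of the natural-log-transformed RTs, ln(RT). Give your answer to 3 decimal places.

ln(RT): 5.5294, 5.4972, 5.7807, 5.7869, 5.6595
Σ ln(RT) = 28.2537
Mean = 28.2537/5 = 5.65074

5.651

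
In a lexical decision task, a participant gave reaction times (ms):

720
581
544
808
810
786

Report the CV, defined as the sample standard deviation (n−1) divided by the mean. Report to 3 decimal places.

n = 6, Σ = 4249, M = 708.1667
Σ(x−M)² = 69656.833; s = √(69656.833/5) = 118.0312
CV = 118.0312 / 708.1667 = 0.16667

0.167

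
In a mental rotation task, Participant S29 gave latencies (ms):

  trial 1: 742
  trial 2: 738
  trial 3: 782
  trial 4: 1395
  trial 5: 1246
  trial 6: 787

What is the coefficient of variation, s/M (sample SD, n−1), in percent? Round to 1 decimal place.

n = 6, Σ = 5690, M = 948.3333
Σ(x−M)² = 428625.333; s = √(428625.333/5) = 292.7884
CV = 292.7884 / 948.3333 = 0.30874 = 30.874%

30.9%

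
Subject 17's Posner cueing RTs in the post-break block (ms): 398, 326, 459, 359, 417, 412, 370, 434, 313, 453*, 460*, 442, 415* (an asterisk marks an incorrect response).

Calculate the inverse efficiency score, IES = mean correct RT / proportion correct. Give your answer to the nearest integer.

511 ms

Correct trials (n=10): 398, 326, 459, 359, 417, 412, 370, 434, 313, 442
Mean correct RT = 3930/10 = 393.0000 ms
Proportion correct = 10/13
IES = 393.0000 / (10/13) = 510.900 ms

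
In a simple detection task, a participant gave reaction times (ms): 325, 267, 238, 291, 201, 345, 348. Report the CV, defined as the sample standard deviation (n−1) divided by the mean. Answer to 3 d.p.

0.194

n = 7, Σ = 2015, M = 287.8571
Σ(x−M)² = 18736.857; s = √(18736.857/6) = 55.8821
CV = 55.8821 / 287.8571 = 0.19413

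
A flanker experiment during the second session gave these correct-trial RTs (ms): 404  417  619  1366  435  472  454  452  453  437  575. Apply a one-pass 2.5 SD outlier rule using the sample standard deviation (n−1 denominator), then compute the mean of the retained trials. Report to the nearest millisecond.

n = 11, ΣRT = 6084, M = 553.091
Σ(x−M)² = 770448.91; s = √(770448.91/10) = 277.570
Cutoffs: 553.091 ± 2.5·277.570 → [-140.8, 1247.0]
Outside: 1366 → excluded.
Retained (n=10): Σ = 4718, mean = 4718/10 = 471.800

472 ms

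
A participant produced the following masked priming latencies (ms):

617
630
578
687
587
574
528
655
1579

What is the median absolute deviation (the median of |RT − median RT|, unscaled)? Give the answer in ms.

Sorted: 528, 574, 578, 587, 617, 630, 655, 687, 1579 → median = 617
|x − 617|: 0, 13, 39, 70, 30, 43, 89, 38, 962
Sorted deviations: 0, 13, 30, 38, 39, 43, 70, 89, 962 → MAD = 39

39 ms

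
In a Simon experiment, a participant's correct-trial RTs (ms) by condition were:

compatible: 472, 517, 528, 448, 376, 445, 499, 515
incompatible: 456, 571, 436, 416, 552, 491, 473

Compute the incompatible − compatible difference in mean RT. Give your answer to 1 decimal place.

M(compatible) = 3800/8 = 475.000
M(incompatible) = 3395/7 = 485.000
Difference = 485.000 − 475.000 = 10.000 ms

10.0 ms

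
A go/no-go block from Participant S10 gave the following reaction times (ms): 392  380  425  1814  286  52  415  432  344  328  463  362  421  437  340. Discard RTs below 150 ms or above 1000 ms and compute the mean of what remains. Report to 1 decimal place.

386.5 ms

Excluded: 52, 1814
Retained (n=13): Σ = 5025
Mean = 5025/13 = 386.5385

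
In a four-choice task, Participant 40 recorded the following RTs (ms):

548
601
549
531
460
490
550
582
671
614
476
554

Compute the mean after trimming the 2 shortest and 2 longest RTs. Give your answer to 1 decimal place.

Sorted: 460, 476, 490, 531, 548, 549, 550, 554, 582, 601, 614, 671
Drop lowest 2 (460, 476) and highest 2 (614, 671)
Remaining (n=8): Σ = 4405, mean = 4405/8 = 550.625

550.6 ms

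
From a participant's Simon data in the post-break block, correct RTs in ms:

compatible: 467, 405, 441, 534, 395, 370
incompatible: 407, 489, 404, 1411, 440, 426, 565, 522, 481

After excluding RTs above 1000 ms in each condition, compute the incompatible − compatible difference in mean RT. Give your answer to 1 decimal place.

31.4 ms

incompatible: exclude 1411
M(compatible) = 2612/6 = 435.333
M(incompatible) = 3734/8 = 466.750
Difference = 466.750 − 435.333 = 31.417 ms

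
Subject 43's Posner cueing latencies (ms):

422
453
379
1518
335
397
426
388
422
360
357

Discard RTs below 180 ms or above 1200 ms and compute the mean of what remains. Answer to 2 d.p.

Excluded: 1518
Retained (n=10): Σ = 3939
Mean = 3939/10 = 393.9000

393.90 ms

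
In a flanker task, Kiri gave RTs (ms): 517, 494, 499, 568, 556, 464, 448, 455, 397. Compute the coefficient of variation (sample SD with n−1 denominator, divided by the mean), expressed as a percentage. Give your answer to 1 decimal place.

11.1%

n = 9, Σ = 4398, M = 488.6667
Σ(x−M)² = 23564.000; s = √(23564.000/8) = 54.2725
CV = 54.2725 / 488.6667 = 0.11106 = 11.106%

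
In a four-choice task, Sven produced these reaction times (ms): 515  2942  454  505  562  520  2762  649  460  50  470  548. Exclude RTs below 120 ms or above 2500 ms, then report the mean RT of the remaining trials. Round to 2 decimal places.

Excluded: 50, 2762, 2942
Retained (n=9): Σ = 4683
Mean = 4683/9 = 520.3333

520.33 ms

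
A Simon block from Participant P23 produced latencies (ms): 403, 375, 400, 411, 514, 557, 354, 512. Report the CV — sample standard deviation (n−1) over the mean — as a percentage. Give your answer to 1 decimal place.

17.1%

n = 8, Σ = 3526, M = 440.7500
Σ(x−M)² = 39775.500; s = √(39775.500/7) = 75.3805
CV = 75.3805 / 440.7500 = 0.17103 = 17.103%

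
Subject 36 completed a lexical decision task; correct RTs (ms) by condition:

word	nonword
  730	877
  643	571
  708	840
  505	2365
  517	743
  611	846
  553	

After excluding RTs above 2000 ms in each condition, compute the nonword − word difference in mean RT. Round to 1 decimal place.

165.8 ms

nonword: exclude 2365
M(word) = 4267/7 = 609.571
M(nonword) = 3877/5 = 775.400
Difference = 775.400 − 609.571 = 165.829 ms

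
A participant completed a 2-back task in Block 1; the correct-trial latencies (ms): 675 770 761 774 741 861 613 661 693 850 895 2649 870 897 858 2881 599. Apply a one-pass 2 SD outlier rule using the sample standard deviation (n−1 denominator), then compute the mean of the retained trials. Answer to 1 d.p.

n = 17, ΣRT = 17048, M = 1002.824
Σ(x−M)² = 7211288.47; s = √(7211288.47/16) = 671.346
Cutoffs: 1002.824 ± 2·671.346 → [-339.9, 2345.5]
Outside: 2649, 2881 → excluded.
Retained (n=15): Σ = 11518, mean = 11518/15 = 767.867

767.9 ms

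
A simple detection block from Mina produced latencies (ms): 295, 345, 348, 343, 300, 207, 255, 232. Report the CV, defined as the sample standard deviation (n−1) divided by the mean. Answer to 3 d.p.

n = 8, Σ = 2325, M = 290.6250
Σ(x−M)² = 20797.875; s = √(20797.875/7) = 54.5080
CV = 54.5080 / 290.6250 = 0.18755

0.188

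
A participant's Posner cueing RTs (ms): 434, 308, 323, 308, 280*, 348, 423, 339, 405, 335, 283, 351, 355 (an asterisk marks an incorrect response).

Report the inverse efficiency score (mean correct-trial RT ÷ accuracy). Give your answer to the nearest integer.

Correct trials (n=12): 434, 308, 323, 308, 348, 423, 339, 405, 335, 283, 351, 355
Mean correct RT = 4212/12 = 351.0000 ms
Proportion correct = 12/13
IES = 351.0000 / (12/13) = 380.250 ms

380 ms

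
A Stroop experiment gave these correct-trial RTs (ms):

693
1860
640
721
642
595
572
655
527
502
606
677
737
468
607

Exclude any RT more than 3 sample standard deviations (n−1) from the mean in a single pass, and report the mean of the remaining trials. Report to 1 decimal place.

n = 15, ΣRT = 10502, M = 700.133
Σ(x−M)² = 1524827.73; s = √(1524827.73/14) = 330.025
Cutoffs: 700.133 ± 3·330.025 → [-289.9, 1690.2]
Outside: 1860 → excluded.
Retained (n=14): Σ = 8642, mean = 8642/14 = 617.286

617.3 ms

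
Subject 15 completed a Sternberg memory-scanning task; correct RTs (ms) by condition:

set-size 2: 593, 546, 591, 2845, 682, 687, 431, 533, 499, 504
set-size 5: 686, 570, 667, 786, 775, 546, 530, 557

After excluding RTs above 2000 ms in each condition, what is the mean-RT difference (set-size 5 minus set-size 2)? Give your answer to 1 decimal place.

76.7 ms

set-size 2: exclude 2845
M(set-size 2) = 5066/9 = 562.889
M(set-size 5) = 5117/8 = 639.625
Difference = 639.625 − 562.889 = 76.736 ms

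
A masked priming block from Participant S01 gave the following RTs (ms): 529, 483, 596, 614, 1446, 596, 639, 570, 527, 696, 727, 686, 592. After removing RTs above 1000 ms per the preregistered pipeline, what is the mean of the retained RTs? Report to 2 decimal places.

Excluded: 1446
Retained (n=12): Σ = 7255
Mean = 7255/12 = 604.5833

604.58 ms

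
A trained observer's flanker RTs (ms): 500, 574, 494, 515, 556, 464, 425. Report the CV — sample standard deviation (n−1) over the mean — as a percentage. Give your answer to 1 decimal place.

n = 7, Σ = 3528, M = 504.0000
Σ(x−M)² = 15682.000; s = √(15682.000/6) = 51.1240
CV = 51.1240 / 504.0000 = 0.10144 = 10.144%

10.1%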